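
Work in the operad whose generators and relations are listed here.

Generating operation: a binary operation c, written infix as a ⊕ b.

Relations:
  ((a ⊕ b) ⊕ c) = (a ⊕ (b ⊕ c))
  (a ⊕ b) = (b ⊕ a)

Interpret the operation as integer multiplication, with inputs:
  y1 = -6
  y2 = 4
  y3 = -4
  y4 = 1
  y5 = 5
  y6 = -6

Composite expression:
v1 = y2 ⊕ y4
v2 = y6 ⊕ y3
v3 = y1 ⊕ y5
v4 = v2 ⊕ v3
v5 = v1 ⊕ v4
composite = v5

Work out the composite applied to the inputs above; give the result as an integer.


-2880

(y2 ⊕ y4) = 4
(y6 ⊕ y3) = 24
(y1 ⊕ y5) = -30
((y6 ⊕ y3) ⊕ (y1 ⊕ y5)) = -720
((y2 ⊕ y4) ⊕ ((y6 ⊕ y3) ⊕ (y1 ⊕ y5))) = -2880


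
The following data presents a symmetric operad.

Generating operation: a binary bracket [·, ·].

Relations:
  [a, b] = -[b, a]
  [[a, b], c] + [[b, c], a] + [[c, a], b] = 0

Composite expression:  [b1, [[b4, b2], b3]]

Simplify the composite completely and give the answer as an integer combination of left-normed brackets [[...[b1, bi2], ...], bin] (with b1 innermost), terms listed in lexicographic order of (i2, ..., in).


-[[[b1, b2], b4], b3] + [[[b1, b3], b2], b4] - [[[b1, b3], b4], b2] + [[[b1, b4], b2], b3]


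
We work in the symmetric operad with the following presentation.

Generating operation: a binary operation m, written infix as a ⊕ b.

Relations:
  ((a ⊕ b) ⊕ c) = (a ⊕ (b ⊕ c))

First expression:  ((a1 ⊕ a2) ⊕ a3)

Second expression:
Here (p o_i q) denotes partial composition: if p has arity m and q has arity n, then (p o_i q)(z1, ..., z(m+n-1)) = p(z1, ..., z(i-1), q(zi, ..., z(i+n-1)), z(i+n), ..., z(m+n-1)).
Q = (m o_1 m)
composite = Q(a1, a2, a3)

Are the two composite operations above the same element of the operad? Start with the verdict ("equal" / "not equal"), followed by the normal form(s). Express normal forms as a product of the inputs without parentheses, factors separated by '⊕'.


equal: each reduces to a1 ⊕ a2 ⊕ a3

In normal form, the first expression is a1 ⊕ a2 ⊕ a3
In normal form, the second expression is a1 ⊕ a2 ⊕ a3
The normal forms match — equal.


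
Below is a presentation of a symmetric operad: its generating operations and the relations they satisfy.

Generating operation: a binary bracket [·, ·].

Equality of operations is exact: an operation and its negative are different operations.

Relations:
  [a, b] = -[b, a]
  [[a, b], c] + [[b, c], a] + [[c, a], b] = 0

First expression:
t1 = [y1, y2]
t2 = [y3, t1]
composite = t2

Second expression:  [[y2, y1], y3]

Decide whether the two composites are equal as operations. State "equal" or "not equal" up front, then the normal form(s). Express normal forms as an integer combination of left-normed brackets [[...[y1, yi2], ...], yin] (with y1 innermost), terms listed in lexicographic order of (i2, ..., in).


Normal form of the first expression: -[[y1, y2], y3]
Normal form of the second expression: -[[y1, y2], y3]
Identical normal forms: equal.

equal; both compose to -[[y1, y2], y3]


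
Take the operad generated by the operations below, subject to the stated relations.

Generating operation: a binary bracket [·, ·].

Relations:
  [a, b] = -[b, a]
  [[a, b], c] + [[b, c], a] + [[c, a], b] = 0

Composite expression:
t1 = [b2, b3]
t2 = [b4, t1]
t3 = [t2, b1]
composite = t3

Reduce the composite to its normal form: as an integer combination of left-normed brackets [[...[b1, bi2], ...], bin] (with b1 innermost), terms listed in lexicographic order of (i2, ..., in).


[[[b1, b2], b3], b4] - [[[b1, b3], b2], b4] - [[[b1, b4], b2], b3] + [[[b1, b4], b3], b2]


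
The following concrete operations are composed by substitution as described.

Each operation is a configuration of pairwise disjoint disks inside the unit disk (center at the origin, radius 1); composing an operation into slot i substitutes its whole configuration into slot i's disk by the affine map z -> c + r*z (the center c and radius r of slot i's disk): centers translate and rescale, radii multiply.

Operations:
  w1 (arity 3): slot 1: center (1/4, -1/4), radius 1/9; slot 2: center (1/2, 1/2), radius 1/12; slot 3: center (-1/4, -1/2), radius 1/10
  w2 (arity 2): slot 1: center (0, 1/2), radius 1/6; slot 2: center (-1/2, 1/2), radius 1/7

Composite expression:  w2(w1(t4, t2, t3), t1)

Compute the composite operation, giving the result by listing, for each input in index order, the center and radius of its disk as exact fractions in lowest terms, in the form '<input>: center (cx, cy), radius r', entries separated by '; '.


t1: center (-1/2, 1/2), radius 1/7; t2: center (1/12, 7/12), radius 1/72; t3: center (-1/24, 5/12), radius 1/60; t4: center (1/24, 11/24), radius 1/54


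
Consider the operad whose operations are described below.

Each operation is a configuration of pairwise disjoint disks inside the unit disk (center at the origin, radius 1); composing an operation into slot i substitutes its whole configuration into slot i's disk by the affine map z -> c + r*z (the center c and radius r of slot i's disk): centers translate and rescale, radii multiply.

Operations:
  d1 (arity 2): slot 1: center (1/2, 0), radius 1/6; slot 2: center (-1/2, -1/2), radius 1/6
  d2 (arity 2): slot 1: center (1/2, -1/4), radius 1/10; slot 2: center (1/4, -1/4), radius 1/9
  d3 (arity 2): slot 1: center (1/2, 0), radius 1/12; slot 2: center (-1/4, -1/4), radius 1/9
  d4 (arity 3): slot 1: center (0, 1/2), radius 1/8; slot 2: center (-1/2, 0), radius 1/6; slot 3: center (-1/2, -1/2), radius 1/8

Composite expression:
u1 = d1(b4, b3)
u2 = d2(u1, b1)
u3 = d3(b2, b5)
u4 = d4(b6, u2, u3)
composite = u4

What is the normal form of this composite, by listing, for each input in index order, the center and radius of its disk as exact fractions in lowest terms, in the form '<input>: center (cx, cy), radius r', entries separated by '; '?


b1: center (-11/24, -1/24), radius 1/54; b2: center (-7/16, -1/2), radius 1/96; b3: center (-17/40, -1/20), radius 1/360; b4: center (-49/120, -1/24), radius 1/360; b5: center (-17/32, -17/32), radius 1/72; b6: center (0, 1/2), radius 1/8

Only the slot chain above each b matters under d4; compose those maps.
tracing b6 down its 1-map path: center (0, 1/2), radius 1/8
tracing b4 down its 3-map path: center (-49/120, -1/24), radius 1/360
tracing b3 down its 3-map path: center (-17/40, -1/20), radius 1/360
tracing b1 down its 2-map path: center (-11/24, -1/24), radius 1/54
tracing b2 down its 2-map path: center (-7/16, -1/2), radius 1/96
tracing b5 down its 2-map path: center (-17/32, -17/32), radius 1/72


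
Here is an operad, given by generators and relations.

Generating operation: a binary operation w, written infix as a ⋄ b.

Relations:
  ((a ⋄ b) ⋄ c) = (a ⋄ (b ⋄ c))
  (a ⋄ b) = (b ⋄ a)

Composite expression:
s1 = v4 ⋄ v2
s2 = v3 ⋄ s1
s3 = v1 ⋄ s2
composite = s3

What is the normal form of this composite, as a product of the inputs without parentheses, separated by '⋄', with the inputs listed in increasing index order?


v1 ⋄ v2 ⋄ v3 ⋄ v4

Reordering under w is free, so list the v-inputs canonically.
(v4 ⋄ v2) unparenthesizes to v4 ⋄ v2
(v3 ⋄ (v4 ⋄ v2)) unparenthesizes to v3 ⋄ v4 ⋄ v2
(v1 ⋄ (v3 ⋄ (v4 ⋄ v2))) unparenthesizes to v1 ⋄ v3 ⋄ v4 ⋄ v2
reordering the factors by index: v1 ⋄ v2 ⋄ v3 ⋄ v4


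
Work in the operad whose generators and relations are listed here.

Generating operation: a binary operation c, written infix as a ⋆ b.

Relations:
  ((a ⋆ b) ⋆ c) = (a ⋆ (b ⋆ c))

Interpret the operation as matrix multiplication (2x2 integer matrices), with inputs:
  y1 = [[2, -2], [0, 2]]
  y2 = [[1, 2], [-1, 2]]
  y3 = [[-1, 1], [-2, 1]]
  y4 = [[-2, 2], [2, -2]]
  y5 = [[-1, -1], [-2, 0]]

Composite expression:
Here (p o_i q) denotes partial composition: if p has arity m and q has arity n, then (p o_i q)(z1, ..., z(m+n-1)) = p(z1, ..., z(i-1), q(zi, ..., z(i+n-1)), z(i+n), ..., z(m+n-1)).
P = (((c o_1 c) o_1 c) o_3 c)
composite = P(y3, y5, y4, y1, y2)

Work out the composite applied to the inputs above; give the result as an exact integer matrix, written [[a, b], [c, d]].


[[24, -16], [24, -16]]

(y3 ⋆ y5) = [[-1, 1], [0, 2]]
(y4 ⋆ y1) = [[-4, 8], [4, -8]]
((y3 ⋆ y5) ⋆ (y4 ⋆ y1)) = [[8, -16], [8, -16]]
(((y3 ⋆ y5) ⋆ (y4 ⋆ y1)) ⋆ y2) = [[24, -16], [24, -16]]


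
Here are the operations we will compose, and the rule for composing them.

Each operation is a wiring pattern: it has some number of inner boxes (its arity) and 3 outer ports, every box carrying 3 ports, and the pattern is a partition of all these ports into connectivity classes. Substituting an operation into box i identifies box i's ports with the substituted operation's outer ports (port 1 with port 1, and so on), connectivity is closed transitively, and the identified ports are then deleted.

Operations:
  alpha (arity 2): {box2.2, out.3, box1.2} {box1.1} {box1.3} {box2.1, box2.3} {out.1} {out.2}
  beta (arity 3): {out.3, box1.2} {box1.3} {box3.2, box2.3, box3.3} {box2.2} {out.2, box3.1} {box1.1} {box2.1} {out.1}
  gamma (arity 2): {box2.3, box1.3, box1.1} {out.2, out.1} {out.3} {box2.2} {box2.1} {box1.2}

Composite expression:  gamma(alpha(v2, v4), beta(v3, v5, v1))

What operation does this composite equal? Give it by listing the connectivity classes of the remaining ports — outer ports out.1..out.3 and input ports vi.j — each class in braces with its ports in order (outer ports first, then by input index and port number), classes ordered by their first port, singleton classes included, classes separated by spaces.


{out.1, out.2} {out.3} {v1.1} {v1.2, v1.3, v5.3} {v2.1} {v2.2, v3.2, v4.2} {v2.3} {v3.1} {v3.3} {v4.1, v4.3} {v5.1} {v5.2}

After gluing at gamma, chains via deleted ports link the v-ports.
stage alpha: inputs (v2, v4), connectivity {out.1} {out.2} {out.3, v2.2, v4.2} {v2.1} {v2.3} {v4.1, v4.3}, out.j its boundary
stage beta: inputs (v3, v5, v1), connectivity {out.1} {out.2, v1.1} {out.3, v3.2} {v1.2, v1.3, v5.3} {v3.1} {v3.3} {v5.1} {v5.2}, out.j its boundary
stage gamma: inputs (v2, v4, v3, v5, v1), connectivity {out.1, out.2} {out.3} {v1.1} {v1.2, v1.3, v5.3} {v2.1} {v2.2, v3.2, v4.2} {v2.3} {v3.1} {v3.3} {v4.1, v4.3} {v5.1} {v5.2}, out.j its boundary


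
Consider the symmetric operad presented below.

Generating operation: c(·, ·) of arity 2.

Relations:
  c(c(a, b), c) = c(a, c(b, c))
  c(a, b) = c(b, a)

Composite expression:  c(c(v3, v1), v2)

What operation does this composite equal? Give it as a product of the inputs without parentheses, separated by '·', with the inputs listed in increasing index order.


v1 · v2 · v3

Shape and order are irrelevant to c; the v-input set decides.
c(v3, v1) unparenthesizes to v3 · v1
c(c(v3, v1), v2) unparenthesizes to v3 · v1 · v2
rearranged into index order: v1 · v2 · v3


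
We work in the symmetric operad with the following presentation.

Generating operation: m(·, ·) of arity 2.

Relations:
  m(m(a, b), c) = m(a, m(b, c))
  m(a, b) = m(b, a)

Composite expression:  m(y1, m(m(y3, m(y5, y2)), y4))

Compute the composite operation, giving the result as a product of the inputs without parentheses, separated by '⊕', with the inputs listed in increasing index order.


Any arrangement under m is one operation, so sort the y-inputs.
m(y5, y2) flattens to y5 ⊕ y2
m(y3, m(y5, y2)) flattens to y3 ⊕ y5 ⊕ y2
m(m(y3, m(y5, y2)), y4) flattens to y3 ⊕ y5 ⊕ y2 ⊕ y4
m(y1, m(m(y3, m(y5, y2)), y4)) flattens to y1 ⊕ y3 ⊕ y5 ⊕ y2 ⊕ y4
commutativity sorts the factors: y1 ⊕ y2 ⊕ y3 ⊕ y4 ⊕ y5

y1 ⊕ y2 ⊕ y3 ⊕ y4 ⊕ y5


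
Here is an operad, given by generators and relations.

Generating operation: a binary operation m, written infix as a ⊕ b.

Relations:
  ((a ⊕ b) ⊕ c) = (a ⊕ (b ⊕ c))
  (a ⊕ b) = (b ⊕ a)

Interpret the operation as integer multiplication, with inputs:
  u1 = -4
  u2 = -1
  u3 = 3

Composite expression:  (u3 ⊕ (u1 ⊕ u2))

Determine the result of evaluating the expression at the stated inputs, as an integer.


12

(u1 ⊕ u2) = 4
(u3 ⊕ (u1 ⊕ u2)) = 12


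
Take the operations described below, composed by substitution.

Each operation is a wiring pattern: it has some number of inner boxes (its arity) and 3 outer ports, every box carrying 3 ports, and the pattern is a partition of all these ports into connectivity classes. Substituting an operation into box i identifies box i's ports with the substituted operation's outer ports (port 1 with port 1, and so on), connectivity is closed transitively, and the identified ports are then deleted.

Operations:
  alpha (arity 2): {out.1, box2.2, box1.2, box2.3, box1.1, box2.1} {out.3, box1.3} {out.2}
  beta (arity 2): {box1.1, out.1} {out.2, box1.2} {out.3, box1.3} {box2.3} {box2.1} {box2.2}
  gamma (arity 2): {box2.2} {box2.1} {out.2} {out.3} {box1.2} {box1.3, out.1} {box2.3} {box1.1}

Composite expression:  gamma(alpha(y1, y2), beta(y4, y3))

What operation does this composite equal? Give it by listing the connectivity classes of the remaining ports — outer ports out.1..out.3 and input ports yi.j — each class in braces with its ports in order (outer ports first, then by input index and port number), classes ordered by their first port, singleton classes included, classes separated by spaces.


{out.1, y1.3} {out.2} {out.3} {y1.1, y1.2, y2.1, y2.2, y2.3} {y3.1} {y3.2} {y3.3} {y4.1} {y4.2} {y4.3}

After gluing at gamma, chains via deleted ports link the y-ports.
alpha over (y1, y2) gives {out.1, y1.1, y1.2, y2.1, y2.2, y2.3} {out.2} {out.3, y1.3}, out.j being that stage's outer ports
beta over (y4, y3) gives {out.1, y4.1} {out.2, y4.2} {out.3, y4.3} {y3.1} {y3.2} {y3.3}, out.j being that stage's outer ports
gamma over (y1, y2, y4, y3) gives {out.1, y1.3} {out.2} {out.3} {y1.1, y1.2, y2.1, y2.2, y2.3} {y3.1} {y3.2} {y3.3} {y4.1} {y4.2} {y4.3}, out.j being that stage's outer ports


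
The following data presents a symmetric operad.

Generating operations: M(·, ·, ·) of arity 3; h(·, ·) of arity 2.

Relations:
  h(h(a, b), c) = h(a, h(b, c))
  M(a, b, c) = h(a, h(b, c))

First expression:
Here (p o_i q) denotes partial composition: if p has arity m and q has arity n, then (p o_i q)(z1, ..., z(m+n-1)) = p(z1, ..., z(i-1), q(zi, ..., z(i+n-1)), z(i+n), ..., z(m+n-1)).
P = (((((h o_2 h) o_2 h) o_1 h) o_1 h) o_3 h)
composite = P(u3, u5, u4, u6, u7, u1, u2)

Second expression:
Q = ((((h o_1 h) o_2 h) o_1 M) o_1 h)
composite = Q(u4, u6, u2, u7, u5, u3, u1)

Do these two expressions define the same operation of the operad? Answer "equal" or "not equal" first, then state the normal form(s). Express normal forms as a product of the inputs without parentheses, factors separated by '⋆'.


not equal: they reduce to u3 ⋆ u5 ⋆ u4 ⋆ u6 ⋆ u7 ⋆ u1 ⋆ u2 and u4 ⋆ u6 ⋆ u2 ⋆ u7 ⋆ u5 ⋆ u3 ⋆ u1


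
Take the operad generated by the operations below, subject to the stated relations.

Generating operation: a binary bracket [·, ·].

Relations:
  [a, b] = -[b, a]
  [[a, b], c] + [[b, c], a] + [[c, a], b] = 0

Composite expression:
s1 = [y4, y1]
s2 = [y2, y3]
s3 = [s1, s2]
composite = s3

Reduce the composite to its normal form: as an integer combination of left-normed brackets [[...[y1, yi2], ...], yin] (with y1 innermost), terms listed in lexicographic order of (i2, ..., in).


-[[[y1, y4], y2], y3] + [[[y1, y4], y3], y2]

In the tensor algebra, words opening y1 carry the y1-anchored form.
Composite bracket: [[y4, y1], [y2, y3]]
Under [a, b] = ab - ba we get 8 signed associative words (2^3 = 8).
The y1-initial words carry the normal form:
  y1y4y2y3 (sign -1) contributes -[[[y1, y4], y2], y3]
  y1y4y3y2 (sign +1) contributes +[[[y1, y4], y3], y2]


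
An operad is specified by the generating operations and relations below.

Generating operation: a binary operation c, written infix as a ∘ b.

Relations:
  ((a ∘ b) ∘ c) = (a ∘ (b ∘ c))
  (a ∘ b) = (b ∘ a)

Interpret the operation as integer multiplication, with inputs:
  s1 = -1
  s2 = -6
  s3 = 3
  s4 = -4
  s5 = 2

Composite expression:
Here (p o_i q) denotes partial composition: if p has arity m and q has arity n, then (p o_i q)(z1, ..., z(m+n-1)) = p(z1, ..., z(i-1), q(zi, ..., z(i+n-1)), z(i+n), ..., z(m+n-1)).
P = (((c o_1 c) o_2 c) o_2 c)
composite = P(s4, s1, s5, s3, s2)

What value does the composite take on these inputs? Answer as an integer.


(s1 ∘ s5) = -2
((s1 ∘ s5) ∘ s3) = -6
(s4 ∘ ((s1 ∘ s5) ∘ s3)) = 24
((s4 ∘ ((s1 ∘ s5) ∘ s3)) ∘ s2) = -144

-144


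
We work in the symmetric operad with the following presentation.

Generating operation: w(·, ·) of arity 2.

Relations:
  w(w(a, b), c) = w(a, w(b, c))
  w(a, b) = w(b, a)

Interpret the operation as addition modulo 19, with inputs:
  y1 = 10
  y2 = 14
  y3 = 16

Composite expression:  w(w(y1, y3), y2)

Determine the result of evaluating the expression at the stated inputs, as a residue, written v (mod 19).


2 (mod 19)

w(y1, y3) = 7
w(w(y1, y3), y2) = 2


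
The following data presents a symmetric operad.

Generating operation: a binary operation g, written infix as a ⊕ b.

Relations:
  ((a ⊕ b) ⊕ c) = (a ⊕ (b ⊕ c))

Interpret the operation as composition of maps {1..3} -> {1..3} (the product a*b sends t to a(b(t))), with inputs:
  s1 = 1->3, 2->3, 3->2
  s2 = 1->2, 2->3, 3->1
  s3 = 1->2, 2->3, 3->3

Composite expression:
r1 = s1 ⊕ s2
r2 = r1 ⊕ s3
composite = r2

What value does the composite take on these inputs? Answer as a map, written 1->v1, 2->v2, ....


1->2, 2->3, 3->3


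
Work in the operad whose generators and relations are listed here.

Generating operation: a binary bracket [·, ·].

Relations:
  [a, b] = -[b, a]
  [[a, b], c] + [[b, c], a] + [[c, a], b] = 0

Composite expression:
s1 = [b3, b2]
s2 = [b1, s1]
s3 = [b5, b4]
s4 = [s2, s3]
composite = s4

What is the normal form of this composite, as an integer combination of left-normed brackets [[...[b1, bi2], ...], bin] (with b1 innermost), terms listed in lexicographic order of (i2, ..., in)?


[[[[b1, b2], b3], b4], b5] - [[[[b1, b2], b3], b5], b4] - [[[[b1, b3], b2], b4], b5] + [[[[b1, b3], b2], b5], b4]

A multilinear Lie element is pinned by b1-initial words (b1 innermost).
Composite bracket: [[b1, [b3, b2]], [b5, b4]]
The bracket unfolds into 16 signed words via [a, b] = ab - ba (2^4 = 16).
Only words starting with b1 matter:
  b1b2b3b4b5 appears with sign +1, giving the term +[[[[b1, b2], b3], b4], b5]
  b1b2b3b5b4 appears with sign -1, giving the term -[[[[b1, b2], b3], b5], b4]
  b1b3b2b4b5 appears with sign -1, giving the term -[[[[b1, b3], b2], b4], b5]
  b1b3b2b5b4 appears with sign +1, giving the term +[[[[b1, b3], b2], b5], b4]


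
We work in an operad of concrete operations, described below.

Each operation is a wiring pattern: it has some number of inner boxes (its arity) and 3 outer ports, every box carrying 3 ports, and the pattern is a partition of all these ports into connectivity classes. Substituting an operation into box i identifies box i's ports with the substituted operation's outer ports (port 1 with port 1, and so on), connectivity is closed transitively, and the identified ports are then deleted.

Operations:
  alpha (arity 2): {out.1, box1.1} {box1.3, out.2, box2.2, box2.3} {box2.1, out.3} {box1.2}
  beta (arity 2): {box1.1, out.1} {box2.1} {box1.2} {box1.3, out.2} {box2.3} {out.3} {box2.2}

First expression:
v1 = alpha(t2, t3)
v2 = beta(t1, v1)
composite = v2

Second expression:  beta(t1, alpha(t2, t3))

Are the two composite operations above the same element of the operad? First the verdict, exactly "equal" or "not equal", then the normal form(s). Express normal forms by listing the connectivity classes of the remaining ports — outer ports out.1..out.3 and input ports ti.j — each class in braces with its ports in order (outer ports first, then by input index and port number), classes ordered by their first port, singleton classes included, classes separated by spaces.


The first expression, normalized: {out.1, t1.1} {out.2, t1.3} {out.3} {t1.2} {t2.1} {t2.2} {t2.3, t3.2, t3.3} {t3.1}
The second expression, normalized: {out.1, t1.1} {out.2, t1.3} {out.3} {t1.2} {t2.1} {t2.2} {t2.3, t3.2, t3.3} {t3.1}
The normal forms match — equal.

equal; the common form is {out.1, t1.1} {out.2, t1.3} {out.3} {t1.2} {t2.1} {t2.2} {t2.3, t3.2, t3.3} {t3.1}


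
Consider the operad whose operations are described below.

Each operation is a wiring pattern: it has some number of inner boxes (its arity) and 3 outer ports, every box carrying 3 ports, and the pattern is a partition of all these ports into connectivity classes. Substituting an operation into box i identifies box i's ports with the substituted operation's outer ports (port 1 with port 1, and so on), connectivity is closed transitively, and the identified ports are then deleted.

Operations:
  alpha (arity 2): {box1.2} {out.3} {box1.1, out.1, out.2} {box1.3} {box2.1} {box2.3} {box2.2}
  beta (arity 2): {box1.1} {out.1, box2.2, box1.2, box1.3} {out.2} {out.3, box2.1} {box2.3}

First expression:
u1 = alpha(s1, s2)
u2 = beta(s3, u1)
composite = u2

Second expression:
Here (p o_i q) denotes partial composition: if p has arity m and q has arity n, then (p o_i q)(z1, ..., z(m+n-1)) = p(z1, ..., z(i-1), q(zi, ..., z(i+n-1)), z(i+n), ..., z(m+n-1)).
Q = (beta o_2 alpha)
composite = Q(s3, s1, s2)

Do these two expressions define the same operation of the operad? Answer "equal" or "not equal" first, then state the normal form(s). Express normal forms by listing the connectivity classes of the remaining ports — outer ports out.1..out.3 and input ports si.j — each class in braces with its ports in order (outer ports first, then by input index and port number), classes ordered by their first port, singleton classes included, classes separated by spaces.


equal: each reduces to {out.1, out.3, s1.1, s3.2, s3.3} {out.2} {s1.2} {s1.3} {s2.1} {s2.2} {s2.3} {s3.1}


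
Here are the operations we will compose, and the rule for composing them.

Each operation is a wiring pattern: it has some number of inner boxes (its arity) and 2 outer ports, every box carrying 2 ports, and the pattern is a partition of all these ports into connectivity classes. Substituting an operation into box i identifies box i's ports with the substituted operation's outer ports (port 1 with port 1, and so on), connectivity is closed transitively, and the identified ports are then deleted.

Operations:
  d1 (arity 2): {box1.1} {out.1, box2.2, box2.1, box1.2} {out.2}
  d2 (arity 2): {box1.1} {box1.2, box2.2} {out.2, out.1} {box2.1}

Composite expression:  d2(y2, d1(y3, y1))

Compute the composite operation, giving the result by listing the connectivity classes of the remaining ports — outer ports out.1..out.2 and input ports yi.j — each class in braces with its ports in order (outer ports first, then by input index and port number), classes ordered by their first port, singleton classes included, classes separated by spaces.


{out.1, out.2} {y1.1, y1.2, y3.2} {y2.1} {y2.2} {y3.1}

Two ports join when wires chain via d2-identified ports.
through d1, on inputs (y3, y1): {out.1, y1.1, y1.2, y3.2} {out.2} {y3.1} (out.j = stage outer ports)
through d2, on inputs (y2, y3, y1): {out.1, out.2} {y1.1, y1.2, y3.2} {y2.1} {y2.2} {y3.1} (out.j = stage outer ports)


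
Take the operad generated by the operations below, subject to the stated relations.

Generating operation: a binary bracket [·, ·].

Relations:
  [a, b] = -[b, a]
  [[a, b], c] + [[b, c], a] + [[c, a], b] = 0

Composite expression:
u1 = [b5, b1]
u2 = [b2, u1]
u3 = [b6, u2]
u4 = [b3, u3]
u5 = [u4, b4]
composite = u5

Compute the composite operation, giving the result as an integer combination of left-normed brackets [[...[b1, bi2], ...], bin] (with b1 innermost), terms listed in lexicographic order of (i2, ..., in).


Antisymmetry and Jacobi reduce to b1-anchored left-normed brackets.
Composite bracket: [[b3, [b6, [b2, [b5, b1]]]], b4]
Expanding via [a, b] = ab - ba: 32 signed words (2^5 = 32).
The b1-initial words carry the normal form:
  word b1b5b2b6b3b4 has sign +1, contributing +[[[[[b1, b5], b2], b6], b3], b4]

[[[[[b1, b5], b2], b6], b3], b4]


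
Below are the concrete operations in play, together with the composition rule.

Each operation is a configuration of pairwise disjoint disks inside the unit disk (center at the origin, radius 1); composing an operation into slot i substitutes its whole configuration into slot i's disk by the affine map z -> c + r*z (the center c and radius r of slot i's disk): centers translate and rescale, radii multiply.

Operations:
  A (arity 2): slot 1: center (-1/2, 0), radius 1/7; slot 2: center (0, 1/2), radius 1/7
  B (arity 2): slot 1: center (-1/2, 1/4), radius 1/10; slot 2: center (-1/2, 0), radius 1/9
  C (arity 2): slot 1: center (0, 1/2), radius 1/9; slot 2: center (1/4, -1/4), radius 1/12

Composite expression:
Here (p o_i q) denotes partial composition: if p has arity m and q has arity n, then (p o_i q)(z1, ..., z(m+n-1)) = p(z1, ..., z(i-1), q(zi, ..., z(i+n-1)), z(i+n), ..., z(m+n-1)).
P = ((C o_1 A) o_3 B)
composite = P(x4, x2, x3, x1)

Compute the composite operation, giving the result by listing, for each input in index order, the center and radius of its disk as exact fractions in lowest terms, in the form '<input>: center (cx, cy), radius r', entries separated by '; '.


Nesting under C composes maps z -> c + r*z down each x-path.
x4 passes through 2 substitutions, ending at center (-1/18, 1/2), radius 1/63
x2 passes through 2 substitutions, ending at center (0, 5/9), radius 1/63
x3 passes through 2 substitutions, ending at center (5/24, -11/48), radius 1/120
x1 passes through 2 substitutions, ending at center (5/24, -1/4), radius 1/108

x1: center (5/24, -1/4), radius 1/108; x2: center (0, 5/9), radius 1/63; x3: center (5/24, -11/48), radius 1/120; x4: center (-1/18, 1/2), radius 1/63


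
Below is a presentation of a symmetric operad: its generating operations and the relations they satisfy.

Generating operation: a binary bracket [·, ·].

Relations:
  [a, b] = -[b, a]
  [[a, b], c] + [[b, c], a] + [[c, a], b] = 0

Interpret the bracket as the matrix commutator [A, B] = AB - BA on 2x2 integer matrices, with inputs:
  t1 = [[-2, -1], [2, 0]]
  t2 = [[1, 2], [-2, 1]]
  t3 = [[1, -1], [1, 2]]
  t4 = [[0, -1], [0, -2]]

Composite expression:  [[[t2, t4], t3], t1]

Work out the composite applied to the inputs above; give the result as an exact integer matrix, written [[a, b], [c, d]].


[t2, t4] = [[-2, -4], [-4, 2]]
[[t2, t4], t3] = [[-8, 0], [8, 8]]
[[[t2, t4], t3], t1] = [[8, 16], [16, -8]]

[[8, 16], [16, -8]]


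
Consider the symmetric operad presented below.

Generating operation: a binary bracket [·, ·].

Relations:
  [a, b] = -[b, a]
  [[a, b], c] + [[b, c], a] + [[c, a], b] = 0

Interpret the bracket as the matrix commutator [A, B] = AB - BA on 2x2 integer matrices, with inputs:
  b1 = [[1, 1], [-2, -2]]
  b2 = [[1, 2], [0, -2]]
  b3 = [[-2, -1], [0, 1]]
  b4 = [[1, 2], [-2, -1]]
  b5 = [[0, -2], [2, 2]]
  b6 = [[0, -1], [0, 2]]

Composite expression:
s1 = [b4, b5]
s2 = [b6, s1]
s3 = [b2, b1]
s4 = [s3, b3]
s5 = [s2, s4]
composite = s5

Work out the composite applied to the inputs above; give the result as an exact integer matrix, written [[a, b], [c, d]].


[b4, b5] = [[0, 0], [0, 0]]
[b6, [b4, b5]] = [[0, 0], [0, 0]]
[b2, b1] = [[-4, -3], [6, 4]]
[[b2, b1], b3] = [[6, -1], [-18, -6]]
[[b6, [b4, b5]], [[b2, b1], b3]] = [[0, 0], [0, 0]]

[[0, 0], [0, 0]]


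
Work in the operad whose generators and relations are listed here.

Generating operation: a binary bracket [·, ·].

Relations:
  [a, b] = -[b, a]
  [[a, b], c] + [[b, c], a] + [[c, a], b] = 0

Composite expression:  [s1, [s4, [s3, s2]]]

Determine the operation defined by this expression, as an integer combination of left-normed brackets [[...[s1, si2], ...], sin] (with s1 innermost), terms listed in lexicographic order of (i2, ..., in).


[[[s1, s2], s3], s4] - [[[s1, s3], s2], s4] - [[[s1, s4], s2], s3] + [[[s1, s4], s3], s2]

Left-normed coefficients sit on the s1-initial expansion words.
Composite bracket: [s1, [s4, [s3, s2]]]
The bracket unfolds into 8 signed words via [a, b] = ab - ba (2^3 = 8).
Words beginning with s1 determine it all:
  from s1s2s3s4, sign +1: term +[[[s1, s2], s3], s4]
  from s1s3s2s4, sign -1: term -[[[s1, s3], s2], s4]
  from s1s4s2s3, sign -1: term -[[[s1, s4], s2], s3]
  from s1s4s3s2, sign +1: term +[[[s1, s4], s3], s2]


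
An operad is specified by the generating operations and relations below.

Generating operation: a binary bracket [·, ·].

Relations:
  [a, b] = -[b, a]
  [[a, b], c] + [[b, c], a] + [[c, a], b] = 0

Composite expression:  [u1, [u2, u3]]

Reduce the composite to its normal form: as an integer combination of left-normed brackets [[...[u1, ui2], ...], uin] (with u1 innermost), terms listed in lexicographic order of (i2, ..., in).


Skip Jacobi rewriting: expand, keep u1-initial words, read off terms.
Composite bracket: [u1, [u2, u3]]
Applying ab - ba throughout gives 4 signed words (2^2 = 4).
The u1-initial words carry the normal form:
  from u1u2u3, sign +1: term +[[u1, u2], u3]
  from u1u3u2, sign -1: term -[[u1, u3], u2]

[[u1, u2], u3] - [[u1, u3], u2]


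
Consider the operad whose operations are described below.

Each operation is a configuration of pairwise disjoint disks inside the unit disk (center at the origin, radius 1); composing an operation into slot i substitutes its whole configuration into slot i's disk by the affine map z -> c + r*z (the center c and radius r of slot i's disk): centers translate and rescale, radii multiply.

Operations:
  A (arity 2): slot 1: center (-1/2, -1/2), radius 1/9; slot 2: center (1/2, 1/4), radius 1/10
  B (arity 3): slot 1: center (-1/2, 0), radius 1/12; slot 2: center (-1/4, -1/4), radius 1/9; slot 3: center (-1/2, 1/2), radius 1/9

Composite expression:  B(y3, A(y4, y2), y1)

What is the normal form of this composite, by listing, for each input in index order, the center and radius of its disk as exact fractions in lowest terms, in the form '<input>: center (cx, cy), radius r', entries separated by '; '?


Each y-disk chains the slot maps above it in B; radii multiply.
tracing y3 down its 1-map path: center (-1/2, 0), radius 1/12
tracing y4 down its 2-map path: center (-11/36, -11/36), radius 1/81
tracing y2 down its 2-map path: center (-7/36, -2/9), radius 1/90
tracing y1 down its 1-map path: center (-1/2, 1/2), radius 1/9

y1: center (-1/2, 1/2), radius 1/9; y2: center (-7/36, -2/9), radius 1/90; y3: center (-1/2, 0), radius 1/12; y4: center (-11/36, -11/36), radius 1/81


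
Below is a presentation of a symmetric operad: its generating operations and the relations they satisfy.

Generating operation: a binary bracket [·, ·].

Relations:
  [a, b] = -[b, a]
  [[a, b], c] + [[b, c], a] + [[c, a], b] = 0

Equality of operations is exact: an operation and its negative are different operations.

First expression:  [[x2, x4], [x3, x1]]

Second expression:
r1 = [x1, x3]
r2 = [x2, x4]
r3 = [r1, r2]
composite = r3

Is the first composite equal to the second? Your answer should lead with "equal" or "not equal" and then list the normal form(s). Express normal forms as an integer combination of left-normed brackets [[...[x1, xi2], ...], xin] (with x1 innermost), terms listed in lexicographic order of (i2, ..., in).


equal — both sides give [[[x1, x3], x2], x4] - [[[x1, x3], x4], x2]

The first expression reduces to [[[x1, x3], x2], x4] - [[[x1, x3], x4], x2]
The second expression reduces to [[[x1, x3], x2], x4] - [[[x1, x3], x4], x2]
One common form — equal.


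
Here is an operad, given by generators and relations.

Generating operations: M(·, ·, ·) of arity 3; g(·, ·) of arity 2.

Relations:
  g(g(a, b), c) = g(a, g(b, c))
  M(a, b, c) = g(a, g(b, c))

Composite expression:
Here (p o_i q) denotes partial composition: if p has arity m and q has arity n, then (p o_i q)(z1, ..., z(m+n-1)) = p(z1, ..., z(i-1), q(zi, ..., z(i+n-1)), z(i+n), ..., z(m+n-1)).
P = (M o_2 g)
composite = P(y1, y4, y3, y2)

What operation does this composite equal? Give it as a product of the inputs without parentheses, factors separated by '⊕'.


y1 ⊕ y4 ⊕ y3 ⊕ y2

All parenthesizations of M agree; list the y-inputs left to right.
g(y4, y3) linearizes to y4 ⊕ y3
M(y1, g(y4, y3), y2) linearizes to y1 ⊕ y4 ⊕ y3 ⊕ y2


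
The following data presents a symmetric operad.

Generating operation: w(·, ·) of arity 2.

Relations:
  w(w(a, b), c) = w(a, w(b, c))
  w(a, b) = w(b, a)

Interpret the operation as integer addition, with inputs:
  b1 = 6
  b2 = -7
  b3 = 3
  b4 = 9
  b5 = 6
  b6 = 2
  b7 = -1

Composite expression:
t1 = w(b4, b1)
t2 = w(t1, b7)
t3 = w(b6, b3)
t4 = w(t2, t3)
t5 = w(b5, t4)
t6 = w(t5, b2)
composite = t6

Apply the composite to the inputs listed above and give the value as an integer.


w(b4, b1) = 15
w(w(b4, b1), b7) = 14
w(b6, b3) = 5
w(w(w(b4, b1), b7), w(b6, b3)) = 19
w(b5, w(w(w(b4, b1), b7), w(b6, b3))) = 25
w(w(b5, w(w(w(b4, b1), b7), w(b6, b3))), b2) = 18

18


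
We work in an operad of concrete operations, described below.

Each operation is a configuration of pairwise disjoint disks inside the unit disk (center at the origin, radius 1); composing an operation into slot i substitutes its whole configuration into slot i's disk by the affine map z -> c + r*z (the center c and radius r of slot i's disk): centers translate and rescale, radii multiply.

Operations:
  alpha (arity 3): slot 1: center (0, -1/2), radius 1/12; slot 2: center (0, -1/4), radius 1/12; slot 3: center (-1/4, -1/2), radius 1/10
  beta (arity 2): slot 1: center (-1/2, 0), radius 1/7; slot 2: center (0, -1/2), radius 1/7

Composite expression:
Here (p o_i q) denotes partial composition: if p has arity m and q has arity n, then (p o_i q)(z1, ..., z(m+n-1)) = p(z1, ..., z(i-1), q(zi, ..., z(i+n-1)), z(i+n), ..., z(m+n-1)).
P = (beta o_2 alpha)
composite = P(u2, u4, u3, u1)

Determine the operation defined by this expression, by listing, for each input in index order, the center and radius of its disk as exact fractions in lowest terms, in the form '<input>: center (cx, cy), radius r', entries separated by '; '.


u1: center (-1/28, -4/7), radius 1/70; u2: center (-1/2, 0), radius 1/7; u3: center (0, -15/28), radius 1/84; u4: center (0, -4/7), radius 1/84


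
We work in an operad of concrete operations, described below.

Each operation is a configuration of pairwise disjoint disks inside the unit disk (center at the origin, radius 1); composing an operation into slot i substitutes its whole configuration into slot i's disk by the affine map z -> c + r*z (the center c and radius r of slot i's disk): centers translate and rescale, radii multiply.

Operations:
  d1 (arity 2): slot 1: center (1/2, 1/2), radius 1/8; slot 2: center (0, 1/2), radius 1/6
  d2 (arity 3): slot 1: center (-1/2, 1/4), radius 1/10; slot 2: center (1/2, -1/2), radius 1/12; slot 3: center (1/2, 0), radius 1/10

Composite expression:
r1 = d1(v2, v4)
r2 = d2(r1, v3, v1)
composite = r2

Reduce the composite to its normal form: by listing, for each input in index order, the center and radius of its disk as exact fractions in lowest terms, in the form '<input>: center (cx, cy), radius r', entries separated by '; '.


v1: center (1/2, 0), radius 1/10; v2: center (-9/20, 3/10), radius 1/80; v3: center (1/2, -1/2), radius 1/12; v4: center (-1/2, 3/10), radius 1/60

Nesting under d2 composes maps z -> c + r*z down each v-path.
tracing v2 down its 2-map path: center (-9/20, 3/10), radius 1/80
tracing v4 down its 2-map path: center (-1/2, 3/10), radius 1/60
tracing v3 down its 1-map path: center (1/2, -1/2), radius 1/12
tracing v1 down its 1-map path: center (1/2, 0), radius 1/10


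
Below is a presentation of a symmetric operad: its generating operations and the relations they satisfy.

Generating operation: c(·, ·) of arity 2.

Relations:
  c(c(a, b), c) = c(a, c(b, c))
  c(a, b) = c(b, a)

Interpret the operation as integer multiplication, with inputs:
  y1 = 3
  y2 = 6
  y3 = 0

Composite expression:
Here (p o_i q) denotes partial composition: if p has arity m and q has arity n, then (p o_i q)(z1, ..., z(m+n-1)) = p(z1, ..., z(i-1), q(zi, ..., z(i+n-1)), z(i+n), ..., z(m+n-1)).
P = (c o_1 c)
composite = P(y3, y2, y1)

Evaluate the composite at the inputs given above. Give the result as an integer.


0

c(y3, y2) = 0
c(c(y3, y2), y1) = 0


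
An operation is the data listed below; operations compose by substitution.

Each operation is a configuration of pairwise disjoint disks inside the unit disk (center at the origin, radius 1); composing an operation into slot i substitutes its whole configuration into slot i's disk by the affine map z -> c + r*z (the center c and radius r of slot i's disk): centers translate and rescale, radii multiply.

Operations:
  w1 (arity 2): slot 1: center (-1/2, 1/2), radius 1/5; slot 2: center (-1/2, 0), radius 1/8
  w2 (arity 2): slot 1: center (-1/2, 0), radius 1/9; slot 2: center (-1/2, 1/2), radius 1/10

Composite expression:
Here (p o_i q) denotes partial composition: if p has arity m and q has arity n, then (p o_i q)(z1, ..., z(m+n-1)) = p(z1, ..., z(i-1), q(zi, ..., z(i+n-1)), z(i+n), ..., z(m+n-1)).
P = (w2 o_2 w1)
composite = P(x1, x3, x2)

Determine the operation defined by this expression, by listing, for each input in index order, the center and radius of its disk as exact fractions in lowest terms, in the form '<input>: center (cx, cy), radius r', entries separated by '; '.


Each x-disk chains the slot maps above it in w2; radii multiply.
input x1: composing its 1 substitution step yields center (-1/2, 0), radius 1/9
input x3: composing its 2 substitution steps yields center (-11/20, 11/20), radius 1/50
input x2: composing its 2 substitution steps yields center (-11/20, 1/2), radius 1/80

x1: center (-1/2, 0), radius 1/9; x2: center (-11/20, 1/2), radius 1/80; x3: center (-11/20, 11/20), radius 1/50


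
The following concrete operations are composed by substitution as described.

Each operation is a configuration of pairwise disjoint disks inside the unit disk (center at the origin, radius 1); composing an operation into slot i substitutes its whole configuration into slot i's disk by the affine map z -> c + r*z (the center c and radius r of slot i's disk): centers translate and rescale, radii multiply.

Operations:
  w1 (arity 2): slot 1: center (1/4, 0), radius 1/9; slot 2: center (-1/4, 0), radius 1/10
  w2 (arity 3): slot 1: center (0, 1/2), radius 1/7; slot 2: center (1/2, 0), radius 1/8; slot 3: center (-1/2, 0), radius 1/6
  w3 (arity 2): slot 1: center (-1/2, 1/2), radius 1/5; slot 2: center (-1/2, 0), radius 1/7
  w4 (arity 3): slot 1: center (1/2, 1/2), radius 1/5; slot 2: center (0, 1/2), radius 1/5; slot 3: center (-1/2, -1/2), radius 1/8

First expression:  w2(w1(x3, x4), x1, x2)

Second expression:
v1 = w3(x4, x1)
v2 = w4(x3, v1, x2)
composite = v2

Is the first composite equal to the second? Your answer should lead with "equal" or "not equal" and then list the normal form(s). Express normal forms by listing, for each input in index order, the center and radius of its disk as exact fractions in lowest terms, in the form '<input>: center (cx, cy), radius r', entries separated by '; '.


not equal: they reduce to x1: center (1/2, 0), radius 1/8; x2: center (-1/2, 0), radius 1/6; x3: center (1/28, 1/2), radius 1/63; x4: center (-1/28, 1/2), radius 1/70 and x1: center (-1/10, 1/2), radius 1/35; x2: center (-1/2, -1/2), radius 1/8; x3: center (1/2, 1/2), radius 1/5; x4: center (-1/10, 3/5), radius 1/25


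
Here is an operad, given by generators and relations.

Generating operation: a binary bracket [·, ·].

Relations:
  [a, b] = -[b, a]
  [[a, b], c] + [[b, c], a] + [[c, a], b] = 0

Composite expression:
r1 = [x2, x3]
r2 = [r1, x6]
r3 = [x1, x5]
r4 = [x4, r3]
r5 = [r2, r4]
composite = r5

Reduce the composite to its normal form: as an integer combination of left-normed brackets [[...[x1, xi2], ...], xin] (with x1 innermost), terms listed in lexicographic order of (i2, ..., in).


[[[[[x1, x5], x4], x2], x3], x6] - [[[[[x1, x5], x4], x3], x2], x6] - [[[[[x1, x5], x4], x6], x2], x3] + [[[[[x1, x5], x4], x6], x3], x2]

In the tensor algebra, words opening x1 carry the x1-anchored form.
Composite bracket: [[[x2, x3], x6], [x4, [x1, x5]]]
Expanding via [a, b] = ab - ba: 32 signed words (2^5 = 32).
The x1-initial words carry the normal form:
  from x1x5x4x2x3x6, sign +1: term +[[[[[x1, x5], x4], x2], x3], x6]
  from x1x5x4x3x2x6, sign -1: term -[[[[[x1, x5], x4], x3], x2], x6]
  from x1x5x4x6x2x3, sign -1: term -[[[[[x1, x5], x4], x6], x2], x3]
  from x1x5x4x6x3x2, sign +1: term +[[[[[x1, x5], x4], x6], x3], x2]
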